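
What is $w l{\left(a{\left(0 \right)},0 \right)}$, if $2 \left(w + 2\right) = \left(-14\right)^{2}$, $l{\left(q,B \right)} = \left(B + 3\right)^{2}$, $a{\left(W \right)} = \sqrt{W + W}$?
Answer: $864$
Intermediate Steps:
$a{\left(W \right)} = \sqrt{2} \sqrt{W}$ ($a{\left(W \right)} = \sqrt{2 W} = \sqrt{2} \sqrt{W}$)
$l{\left(q,B \right)} = \left(3 + B\right)^{2}$
$w = 96$ ($w = -2 + \frac{\left(-14\right)^{2}}{2} = -2 + \frac{1}{2} \cdot 196 = -2 + 98 = 96$)
$w l{\left(a{\left(0 \right)},0 \right)} = 96 \left(3 + 0\right)^{2} = 96 \cdot 3^{2} = 96 \cdot 9 = 864$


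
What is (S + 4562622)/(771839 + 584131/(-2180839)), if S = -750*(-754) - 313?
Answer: 11182925851751/1683256008790 ≈ 6.6436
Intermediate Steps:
S = 565187 (S = 565500 - 313 = 565187)
(S + 4562622)/(771839 + 584131/(-2180839)) = (565187 + 4562622)/(771839 + 584131/(-2180839)) = 5127809/(771839 + 584131*(-1/2180839)) = 5127809/(771839 - 584131/2180839) = 5127809/(1683256008790/2180839) = 5127809*(2180839/1683256008790) = 11182925851751/1683256008790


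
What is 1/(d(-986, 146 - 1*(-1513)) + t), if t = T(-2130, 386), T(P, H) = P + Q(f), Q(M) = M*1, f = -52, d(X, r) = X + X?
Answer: -1/4154 ≈ -0.00024073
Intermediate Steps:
d(X, r) = 2*X
Q(M) = M
T(P, H) = -52 + P (T(P, H) = P - 52 = -52 + P)
t = -2182 (t = -52 - 2130 = -2182)
1/(d(-986, 146 - 1*(-1513)) + t) = 1/(2*(-986) - 2182) = 1/(-1972 - 2182) = 1/(-4154) = -1/4154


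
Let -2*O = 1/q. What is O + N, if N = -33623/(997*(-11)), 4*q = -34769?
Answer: 1169060021/381311623 ≈ 3.0659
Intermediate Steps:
q = -34769/4 (q = (¼)*(-34769) = -34769/4 ≈ -8692.3)
N = 33623/10967 (N = -33623/(-10967) = -33623*(-1/10967) = 33623/10967 ≈ 3.0658)
O = 2/34769 (O = -1/(2*(-34769/4)) = -½*(-4/34769) = 2/34769 ≈ 5.7522e-5)
O + N = 2/34769 + 33623/10967 = 1169060021/381311623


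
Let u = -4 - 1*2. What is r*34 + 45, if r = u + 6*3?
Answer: 453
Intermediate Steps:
u = -6 (u = -4 - 2 = -6)
r = 12 (r = -6 + 6*3 = -6 + 18 = 12)
r*34 + 45 = 12*34 + 45 = 408 + 45 = 453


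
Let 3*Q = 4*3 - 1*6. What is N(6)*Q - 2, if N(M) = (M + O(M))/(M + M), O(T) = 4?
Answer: -⅓ ≈ -0.33333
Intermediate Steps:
Q = 2 (Q = (4*3 - 1*6)/3 = (12 - 6)/3 = (⅓)*6 = 2)
N(M) = (4 + M)/(2*M) (N(M) = (M + 4)/(M + M) = (4 + M)/((2*M)) = (4 + M)*(1/(2*M)) = (4 + M)/(2*M))
N(6)*Q - 2 = ((½)*(4 + 6)/6)*2 - 2 = ((½)*(⅙)*10)*2 - 2 = (⅚)*2 - 2 = 5/3 - 2 = -⅓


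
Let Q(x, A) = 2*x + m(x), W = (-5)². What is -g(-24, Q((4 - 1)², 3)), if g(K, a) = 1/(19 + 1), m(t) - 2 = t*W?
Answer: -1/20 ≈ -0.050000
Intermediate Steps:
W = 25
m(t) = 2 + 25*t (m(t) = 2 + t*25 = 2 + 25*t)
Q(x, A) = 2 + 27*x (Q(x, A) = 2*x + (2 + 25*x) = 2 + 27*x)
g(K, a) = 1/20
-g(-24, Q((4 - 1)², 3)) = -1*1/20 = -1/20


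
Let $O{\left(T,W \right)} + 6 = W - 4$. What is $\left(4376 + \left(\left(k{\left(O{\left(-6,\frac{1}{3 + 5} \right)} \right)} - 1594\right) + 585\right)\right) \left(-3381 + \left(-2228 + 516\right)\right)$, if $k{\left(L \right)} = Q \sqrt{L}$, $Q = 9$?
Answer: $-17148131 - \frac{45837 i \sqrt{158}}{4} \approx -1.7148 \cdot 10^{7} - 1.4404 \cdot 10^{5} i$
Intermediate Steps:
$O{\left(T,W \right)} = -10 + W$ ($O{\left(T,W \right)} = -6 + \left(W - 4\right) = -6 + \left(-4 + W\right) = -10 + W$)
$k{\left(L \right)} = 9 \sqrt{L}$
$\left(4376 + \left(\left(k{\left(O{\left(-6,\frac{1}{3 + 5} \right)} \right)} - 1594\right) + 585\right)\right) \left(-3381 + \left(-2228 + 516\right)\right) = \left(4376 - \left(1009 - 9 \sqrt{-10 + \frac{1}{3 + 5}}\right)\right) \left(-3381 + \left(-2228 + 516\right)\right) = \left(4376 - \left(1009 - 9 \sqrt{-10 + \frac{1}{8}}\right)\right) \left(-3381 - 1712\right) = \left(4376 - \left(1009 - 9 \sqrt{-10 + \frac{1}{8}}\right)\right) \left(-5093\right) = \left(4376 - \left(1009 - \frac{9 i \sqrt{158}}{4}\right)\right) \left(-5093\right) = \left(3367 + \frac{9 i \sqrt{158}}{4}\right) \left(-5093\right) = -17148131 - \frac{45837 i \sqrt{158}}{4}$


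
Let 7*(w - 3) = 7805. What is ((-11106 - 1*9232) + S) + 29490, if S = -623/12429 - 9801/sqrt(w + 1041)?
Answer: 113749585/12429 - 9801*sqrt(2159)/2159 ≈ 8941.0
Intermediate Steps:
w = 1118 (w = 3 + (1/7)*7805 = 3 + 1115 = 1118)
S = -623/12429 - 9801*sqrt(2159)/2159 (S = -623/12429 - 9801/sqrt(1118 + 1041) = -623*1/12429 - 9801*sqrt(2159)/2159 = -623/12429 - 9801*sqrt(2159)/2159 ≈ -210.98)
((-11106 - 1*9232) + S) + 29490 = ((-11106 - 1*9232) + (-623/12429 - 9801*sqrt(2159)/2159)) + 29490 = ((-11106 - 9232) + (-623/12429 - 9801*sqrt(2159)/2159)) + 29490 = (-20338 + (-623/12429 - 9801*sqrt(2159)/2159)) + 29490 = (-252781625/12429 - 9801*sqrt(2159)/2159) + 29490 = 113749585/12429 - 9801*sqrt(2159)/2159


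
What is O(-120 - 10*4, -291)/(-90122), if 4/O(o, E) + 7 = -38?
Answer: 2/2027745 ≈ 9.8632e-7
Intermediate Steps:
O(o, E) = -4/45 (O(o, E) = 4/(-7 - 38) = 4/(-45) = 4*(-1/45) = -4/45)
O(-120 - 10*4, -291)/(-90122) = -4/45/(-90122) = -4/45*(-1/90122) = 2/2027745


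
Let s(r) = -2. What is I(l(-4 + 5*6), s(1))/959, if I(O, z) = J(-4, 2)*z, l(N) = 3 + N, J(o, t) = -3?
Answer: 6/959 ≈ 0.0062565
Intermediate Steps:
I(O, z) = -3*z
I(l(-4 + 5*6), s(1))/959 = -3*(-2)/959 = 6*(1/959) = 6/959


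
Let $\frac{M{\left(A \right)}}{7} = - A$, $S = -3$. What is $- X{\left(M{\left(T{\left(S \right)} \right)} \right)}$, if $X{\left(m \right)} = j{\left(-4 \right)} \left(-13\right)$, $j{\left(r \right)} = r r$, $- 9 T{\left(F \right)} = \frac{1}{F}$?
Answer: $208$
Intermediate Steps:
$T{\left(F \right)} = - \frac{1}{9 F}$
$j{\left(r \right)} = r^{2}$
$M{\left(A \right)} = - 7 A$ ($M{\left(A \right)} = 7 \left(- A\right) = - 7 A$)
$X{\left(m \right)} = -208$ ($X{\left(m \right)} = \left(-4\right)^{2} \left(-13\right) = 16 \left(-13\right) = -208$)
$- X{\left(M{\left(T{\left(S \right)} \right)} \right)} = \left(-1\right) \left(-208\right) = 208$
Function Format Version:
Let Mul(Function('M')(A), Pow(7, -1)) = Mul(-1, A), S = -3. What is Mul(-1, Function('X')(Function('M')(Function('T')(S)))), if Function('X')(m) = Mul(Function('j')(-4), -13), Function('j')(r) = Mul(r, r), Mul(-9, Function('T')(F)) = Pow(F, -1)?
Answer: 208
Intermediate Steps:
Function('T')(F) = Mul(Rational(-1, 9), Pow(F, -1))
Function('j')(r) = Pow(r, 2)
Function('M')(A) = Mul(-7, A) (Function('M')(A) = Mul(7, Mul(-1, A)) = Mul(-7, A))
Function('X')(m) = -208 (Function('X')(m) = Mul(Pow(-4, 2), -13) = Mul(16, -13) = -208)
Mul(-1, Function('X')(Function('M')(Function('T')(S)))) = Mul(-1, -208) = 208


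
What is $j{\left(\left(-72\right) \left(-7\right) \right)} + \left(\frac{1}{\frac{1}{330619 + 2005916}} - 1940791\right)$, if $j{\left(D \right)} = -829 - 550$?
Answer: $394365$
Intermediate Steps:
$j{\left(D \right)} = -1379$
$j{\left(\left(-72\right) \left(-7\right) \right)} + \left(\frac{1}{\frac{1}{330619 + 2005916}} - 1940791\right) = -1379 + \left(\frac{1}{\frac{1}{330619 + 2005916}} - 1940791\right) = -1379 - \left(1940791 - \frac{1}{\frac{1}{2336535}}\right) = -1379 + \left(2336535 - 1940791\right) = -1379 + 395744 = 394365$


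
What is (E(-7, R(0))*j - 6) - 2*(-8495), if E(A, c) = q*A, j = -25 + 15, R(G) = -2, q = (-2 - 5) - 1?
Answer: 16424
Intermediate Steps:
q = -8 (q = -7 - 1 = -8)
j = -10
E(A, c) = -8*A
(E(-7, R(0))*j - 6) - 2*(-8495) = (-8*(-7)*(-10) - 6) - 2*(-8495) = (56*(-10) - 6) + 16990 = (-560 - 6) + 16990 = -566 + 16990 = 16424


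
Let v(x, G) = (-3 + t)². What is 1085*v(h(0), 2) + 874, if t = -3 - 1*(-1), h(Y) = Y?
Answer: 27999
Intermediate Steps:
t = -2 (t = -3 + 1 = -2)
v(x, G) = 25 (v(x, G) = (-3 - 2)² = (-5)² = 25)
1085*v(h(0), 2) + 874 = 1085*25 + 874 = 27125 + 874 = 27999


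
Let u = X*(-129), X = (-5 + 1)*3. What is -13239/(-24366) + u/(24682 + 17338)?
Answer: 49501779/85321610 ≈ 0.58018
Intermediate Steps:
X = -12 (X = -4*3 = -12)
u = 1548 (u = -12*(-129) = 1548)
-13239/(-24366) + u/(24682 + 17338) = -13239/(-24366) + 1548/(24682 + 17338) = -13239*(-1/24366) + 1548/42020 = 4413/8122 + 1548*(1/42020) = 4413/8122 + 387/10505 = 49501779/85321610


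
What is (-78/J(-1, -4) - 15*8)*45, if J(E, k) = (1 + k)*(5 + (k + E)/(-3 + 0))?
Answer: -10449/2 ≈ -5224.5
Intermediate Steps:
J(E, k) = (1 + k)*(5 - E/3 - k/3) (J(E, k) = (1 + k)*(5 + (E + k)/(-3)) = (1 + k)*(5 + (E + k)*(-⅓)) = (1 + k)*(5 + (-E/3 - k/3)) = (1 + k)*(5 - E/3 - k/3))
(-78/J(-1, -4) - 15*8)*45 = (-78/(5 - ⅓*(-1) - ⅓*(-4)² + (14/3)*(-4) - ⅓*(-1)*(-4)) - 15*8)*45 = (-78/(5 + ⅓ - ⅓*16 - 56/3 - 4/3) - 120)*45 = (-78/(5 + ⅓ - 16/3 - 56/3 - 4/3) - 120)*45 = (-78/(-20) - 120)*45 = (-78*(-1/20) - 120)*45 = (39/10 - 120)*45 = -1161/10*45 = -10449/2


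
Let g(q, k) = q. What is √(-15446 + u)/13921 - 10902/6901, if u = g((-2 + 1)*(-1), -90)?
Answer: -10902/6901 + I*√15445/13921 ≈ -1.5798 + 0.0089274*I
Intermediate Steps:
u = 1 (u = (-2 + 1)*(-1) = -1*(-1) = 1)
√(-15446 + u)/13921 - 10902/6901 = √(-15446 + 1)/13921 - 10902/6901 = √(-15445)*(1/13921) - 10902*1/6901 = (I*√15445)*(1/13921) - 10902/6901 = I*√15445/13921 - 10902/6901 = -10902/6901 + I*√15445/13921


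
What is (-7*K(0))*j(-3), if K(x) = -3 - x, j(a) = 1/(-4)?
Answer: -21/4 ≈ -5.2500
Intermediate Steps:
j(a) = -1/4
(-7*K(0))*j(-3) = -7*(-3 - 1*0)*(-1/4) = -7*(-3 + 0)*(-1/4) = -7*(-3)*(-1/4) = 21*(-1/4) = -21/4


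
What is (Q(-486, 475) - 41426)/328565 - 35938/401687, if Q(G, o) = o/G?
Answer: -13826042552477/64142420529330 ≈ -0.21555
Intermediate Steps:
(Q(-486, 475) - 41426)/328565 - 35938/401687 = (475/(-486) - 41426)/328565 - 35938/401687 = (475*(-1/486) - 41426)*(1/328565) - 35938*1/401687 = (-475/486 - 41426)*(1/328565) - 35938/401687 = -20133511/486*1/328565 - 35938/401687 = -20133511/159682590 - 35938/401687 = -13826042552477/64142420529330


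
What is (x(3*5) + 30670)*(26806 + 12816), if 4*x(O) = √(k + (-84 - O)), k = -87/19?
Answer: 1215206740 + 39622*I*√2337/19 ≈ 1.2152e+9 + 1.0081e+5*I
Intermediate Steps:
k = -87/19 (k = -87*1/19 = -87/19 ≈ -4.5789)
x(O) = √(-1683/19 - O)/4 (x(O) = √(-87/19 + (-84 - O))/4 = √(-1683/19 - O)/4)
(x(3*5) + 30670)*(26806 + 12816) = (√(-31977 - 1083*5)/76 + 30670)*(26806 + 12816) = (√(-31977 - 361*15)/76 + 30670)*39622 = (√(-31977 - 5415)/76 + 30670)*39622 = (√(-37392)/76 + 30670)*39622 = ((4*I*√2337)/76 + 30670)*39622 = (I*√2337/19 + 30670)*39622 = (30670 + I*√2337/19)*39622 = 1215206740 + 39622*I*√2337/19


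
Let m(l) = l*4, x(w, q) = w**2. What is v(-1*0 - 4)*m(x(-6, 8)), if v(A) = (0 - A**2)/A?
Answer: 576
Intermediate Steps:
v(A) = -A (v(A) = (-A**2)/A = -A)
m(l) = 4*l
v(-1*0 - 4)*m(x(-6, 8)) = (-(-1*0 - 4))*(4*(-6)**2) = (-(0 - 4))*(4*36) = -1*(-4)*144 = 4*144 = 576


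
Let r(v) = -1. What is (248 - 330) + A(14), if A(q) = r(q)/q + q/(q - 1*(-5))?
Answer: -21635/266 ≈ -81.335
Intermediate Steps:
A(q) = -1/q + q/(5 + q) (A(q) = -1/q + q/(q - 1*(-5)) = -1/q + q/(q + 5) = -1/q + q/(5 + q))
(248 - 330) + A(14) = (248 - 330) + (-5 + 14**2 - 1*14)/(14*(5 + 14)) = -82 + (1/14)*(-5 + 196 - 14)/19 = -82 + (1/14)*(1/19)*177 = -82 + 177/266 = -21635/266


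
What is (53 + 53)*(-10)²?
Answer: 10600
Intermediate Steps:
(53 + 53)*(-10)² = 106*100 = 10600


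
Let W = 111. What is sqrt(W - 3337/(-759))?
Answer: sqrt(66477774)/759 ≈ 10.742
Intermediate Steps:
sqrt(W - 3337/(-759)) = sqrt(111 - 3337/(-759)) = sqrt(111 - 3337*(-1/759)) = sqrt(111 + 3337/759) = sqrt(87586/759) = sqrt(66477774)/759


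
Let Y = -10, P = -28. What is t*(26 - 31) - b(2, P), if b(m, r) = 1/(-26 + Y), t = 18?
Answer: -3239/36 ≈ -89.972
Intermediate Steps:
b(m, r) = -1/36 (b(m, r) = 1/(-26 - 10) = 1/(-36) = -1/36)
t*(26 - 31) - b(2, P) = 18*(26 - 31) - 1*(-1/36) = 18*(-5) + 1/36 = -90 + 1/36 = -3239/36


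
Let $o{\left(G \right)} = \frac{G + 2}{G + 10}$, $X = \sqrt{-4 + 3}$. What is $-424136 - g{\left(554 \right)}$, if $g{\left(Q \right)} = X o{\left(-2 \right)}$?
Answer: $-424136$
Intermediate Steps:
$X = i$ ($X = \sqrt{-1} = i \approx 1.0 i$)
$o{\left(G \right)} = \frac{2 + G}{10 + G}$
$g{\left(Q \right)} = 0$ ($g{\left(Q \right)} = i \frac{2 - 2}{10 - 2} = i \frac{1}{8} \cdot 0 = i 0 = 0$)
$-424136 - g{\left(554 \right)} = -424136 - 0 = -424136 + 0 = -424136$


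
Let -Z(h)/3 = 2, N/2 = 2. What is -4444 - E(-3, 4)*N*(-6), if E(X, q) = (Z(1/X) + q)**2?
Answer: -4348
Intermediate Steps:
N = 4 (N = 2*2 = 4)
Z(h) = -6 (Z(h) = -3*2 = -6)
E(X, q) = (-6 + q)**2
-4444 - E(-3, 4)*N*(-6) = -4444 - (-6 + 4)**2*4*(-6) = -4444 - (-2)**2*4*(-6) = -4444 - 4*4*(-6) = -4444 - 16*(-6) = -4444 - 1*(-96) = -4444 + 96 = -4348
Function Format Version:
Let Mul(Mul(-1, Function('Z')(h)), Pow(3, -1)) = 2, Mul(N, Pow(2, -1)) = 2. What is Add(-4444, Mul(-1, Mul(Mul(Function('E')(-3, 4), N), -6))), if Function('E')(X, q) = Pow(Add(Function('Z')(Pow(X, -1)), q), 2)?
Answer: -4348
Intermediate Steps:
N = 4 (N = Mul(2, 2) = 4)
Function('Z')(h) = -6 (Function('Z')(h) = Mul(-3, 2) = -6)
Function('E')(X, q) = Pow(Add(-6, q), 2)
Add(-4444, Mul(-1, Mul(Mul(Function('E')(-3, 4), N), -6))) = Add(-4444, Mul(-1, Mul(Mul(Pow(Add(-6, 4), 2), 4), -6))) = Add(-4444, Mul(-1, Mul(Mul(Pow(-2, 2), 4), -6))) = Add(-4444, Mul(-1, Mul(Mul(4, 4), -6))) = Add(-4444, Mul(-1, Mul(16, -6))) = Add(-4444, Mul(-1, -96)) = Add(-4444, 96) = -4348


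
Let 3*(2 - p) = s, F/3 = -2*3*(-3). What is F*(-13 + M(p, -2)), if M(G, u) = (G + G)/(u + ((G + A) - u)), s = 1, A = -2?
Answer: -1242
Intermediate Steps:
F = 54 (F = 3*(-2*3*(-3)) = 3*(-6*(-3)) = 3*18 = 54)
p = 5/3 (p = 2 - ⅓*1 = 2 - ⅓ = 5/3 ≈ 1.6667)
M(G, u) = 2*G/(-2 + G) (M(G, u) = (G + G)/(u + ((G - 2) - u)) = (2*G)/(u + ((-2 + G) - u)) = (2*G)/(u + (-2 + G - u)) = (2*G)/(-2 + G) = 2*G/(-2 + G))
F*(-13 + M(p, -2)) = 54*(-13 + 2*(5/3)/(-2 + 5/3)) = 54*(-13 + 2*(5/3)/(-⅓)) = 54*(-13 + 2*(5/3)*(-3)) = 54*(-13 - 10) = 54*(-23) = -1242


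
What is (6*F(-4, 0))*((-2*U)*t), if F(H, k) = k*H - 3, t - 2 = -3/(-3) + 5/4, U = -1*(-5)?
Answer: 765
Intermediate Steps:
U = 5
t = 17/4 (t = 2 + (-3/(-3) + 5/4) = 2 + (-3*(-⅓) + 5*(¼)) = 2 + (1 + 5/4) = 2 + 9/4 = 17/4 ≈ 4.2500)
F(H, k) = -3 + H*k (F(H, k) = H*k - 3 = -3 + H*k)
(6*F(-4, 0))*((-2*U)*t) = (6*(-3 - 4*0))*(-2*5*(17/4)) = (6*(-3 + 0))*(-10*17/4) = (6*(-3))*(-85/2) = -18*(-85/2) = 765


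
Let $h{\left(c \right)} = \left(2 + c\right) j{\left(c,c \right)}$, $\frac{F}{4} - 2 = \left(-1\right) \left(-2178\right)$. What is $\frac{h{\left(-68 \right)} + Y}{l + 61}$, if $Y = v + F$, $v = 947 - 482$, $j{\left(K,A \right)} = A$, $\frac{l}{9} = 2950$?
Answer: $\frac{13673}{26611} \approx 0.51381$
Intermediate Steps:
$l = 26550$ ($l = 9 \cdot 2950 = 26550$)
$v = 465$
$F = 8720$ ($F = 8 + 4 \left(\left(-1\right) \left(-2178\right)\right) = 8 + 4 \cdot 2178 = 8 + 8712 = 8720$)
$h{\left(c \right)} = c \left(2 + c\right)$ ($h{\left(c \right)} = \left(2 + c\right) c = c \left(2 + c\right)$)
$Y = 9185$ ($Y = 465 + 8720 = 9185$)
$\frac{h{\left(-68 \right)} + Y}{l + 61} = \frac{- 68 \left(2 - 68\right) + 9185}{26550 + 61} = \frac{\left(-68\right) \left(-66\right) + 9185}{26611} = \left(4488 + 9185\right) \frac{1}{26611} = 13673 \cdot \frac{1}{26611} = \frac{13673}{26611}$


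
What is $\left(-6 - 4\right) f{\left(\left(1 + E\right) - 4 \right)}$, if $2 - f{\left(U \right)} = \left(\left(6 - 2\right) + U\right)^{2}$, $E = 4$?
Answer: $230$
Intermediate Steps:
$f{\left(U \right)} = 2 - \left(4 + U\right)^{2}$ ($f{\left(U \right)} = 2 - \left(\left(6 - 2\right) + U\right)^{2} = 2 - \left(4 + U\right)^{2}$)
$\left(-6 - 4\right) f{\left(\left(1 + E\right) - 4 \right)} = \left(-6 - 4\right) \left(2 - \left(4 + \left(\left(1 + 4\right) - 4\right)\right)^{2}\right) = - 10 \left(2 - \left(4 + \left(5 - 4\right)\right)^{2}\right) = - 10 \left(2 - \left(4 + 1\right)^{2}\right) = - 10 \left(2 - 5^{2}\right) = - 10 \left(2 - 25\right) = \left(-10\right) \left(-23\right) = 230$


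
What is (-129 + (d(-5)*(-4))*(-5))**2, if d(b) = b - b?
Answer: 16641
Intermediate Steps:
d(b) = 0
(-129 + (d(-5)*(-4))*(-5))**2 = (-129 + (0*(-4))*(-5))**2 = (-129 + 0*(-5))**2 = (-129 + 0)**2 = (-129)**2 = 16641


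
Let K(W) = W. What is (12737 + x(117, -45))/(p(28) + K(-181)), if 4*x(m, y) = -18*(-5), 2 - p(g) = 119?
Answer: -25519/596 ≈ -42.817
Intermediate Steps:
p(g) = -117 (p(g) = 2 - 1*119 = 2 - 119 = -117)
x(m, y) = 45/2 (x(m, y) = (-18*(-5))/4 = (¼)*90 = 45/2)
(12737 + x(117, -45))/(p(28) + K(-181)) = (12737 + 45/2)/(-117 - 181) = (25519/2)/(-298) = (25519/2)*(-1/298) = -25519/596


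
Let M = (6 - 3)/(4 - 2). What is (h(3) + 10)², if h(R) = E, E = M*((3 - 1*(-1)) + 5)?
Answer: 2209/4 ≈ 552.25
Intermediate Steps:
M = 3/2 ≈ 1.5000
E = 27/2 (E = 3*((3 - 1*(-1)) + 5)/2 = 3*((3 + 1) + 5)/2 = 3*(4 + 5)/2 = (3/2)*9 = 27/2 ≈ 13.500)
h(R) = 27/2
(h(3) + 10)² = (27/2 + 10)² = (47/2)² = 2209/4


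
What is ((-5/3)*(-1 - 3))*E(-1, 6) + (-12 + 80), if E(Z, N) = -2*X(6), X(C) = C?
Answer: -12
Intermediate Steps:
E(Z, N) = -12 (E(Z, N) = -2*6 = -12)
((-5/3)*(-1 - 3))*E(-1, 6) + (-12 + 80) = ((-5/3)*(-1 - 3))*(-12) + (-12 + 80) = (-5*1/3*(-4))*(-12) + 68 = -5/3*(-4)*(-12) + 68 = (20/3)*(-12) + 68 = -80 + 68 = -12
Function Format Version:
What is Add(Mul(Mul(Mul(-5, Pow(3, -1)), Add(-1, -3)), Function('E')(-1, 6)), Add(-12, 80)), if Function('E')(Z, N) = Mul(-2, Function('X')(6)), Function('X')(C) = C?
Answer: -12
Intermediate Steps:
Function('E')(Z, N) = -12 (Function('E')(Z, N) = Mul(-2, 6) = -12)
Add(Mul(Mul(Mul(-5, Pow(3, -1)), Add(-1, -3)), Function('E')(-1, 6)), Add(-12, 80)) = Add(Mul(Mul(Mul(-5, Pow(3, -1)), Add(-1, -3)), -12), Add(-12, 80)) = Add(Mul(Mul(Mul(-5, Rational(1, 3)), -4), -12), 68) = Add(Mul(Mul(Rational(-5, 3), -4), -12), 68) = Add(Mul(Rational(20, 3), -12), 68) = Add(-80, 68) = -12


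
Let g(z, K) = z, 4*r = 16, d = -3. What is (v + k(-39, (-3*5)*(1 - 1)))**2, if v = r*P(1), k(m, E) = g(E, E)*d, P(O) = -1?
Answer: 16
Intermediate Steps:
r = 4 (r = (1/4)*16 = 4)
k(m, E) = -3*E (k(m, E) = E*(-3) = -3*E)
v = -4 (v = 4*(-1) = -4)
(v + k(-39, (-3*5)*(1 - 1)))**2 = (-4 - 3*(-3*5)*(1 - 1))**2 = (-4 - (-45)*0)**2 = (-4 - 3*0)**2 = (-4 + 0)**2 = (-4)**2 = 16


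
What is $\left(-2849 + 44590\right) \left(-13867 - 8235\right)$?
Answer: $-922559582$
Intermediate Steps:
$\left(-2849 + 44590\right) \left(-13867 - 8235\right) = 41741 \left(-22102\right) = -922559582$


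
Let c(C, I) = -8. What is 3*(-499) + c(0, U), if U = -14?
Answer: -1505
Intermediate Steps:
3*(-499) + c(0, U) = 3*(-499) - 8 = -1497 - 8 = -1505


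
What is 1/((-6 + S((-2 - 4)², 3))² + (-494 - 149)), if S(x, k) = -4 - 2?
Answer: -1/499 ≈ -0.0020040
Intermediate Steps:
S(x, k) = -6
1/((-6 + S((-2 - 4)², 3))² + (-494 - 149)) = 1/((-6 - 6)² + (-494 - 149)) = 1/((-12)² - 643) = 1/(144 - 643) = 1/(-499) = -1/499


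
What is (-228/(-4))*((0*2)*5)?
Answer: 0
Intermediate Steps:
(-228/(-4))*((0*2)*5) = (-228*(-1)/4)*(0*5) = -12*(-19/4)*0 = 57*0 = 0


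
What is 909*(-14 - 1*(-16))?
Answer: 1818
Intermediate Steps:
909*(-14 - 1*(-16)) = 909*(-14 + 16) = 909*2 = 1818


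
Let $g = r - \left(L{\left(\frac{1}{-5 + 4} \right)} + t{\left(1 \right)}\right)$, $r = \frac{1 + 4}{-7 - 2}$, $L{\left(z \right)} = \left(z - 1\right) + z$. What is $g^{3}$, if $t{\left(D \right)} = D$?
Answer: $\frac{2197}{729} \approx 3.0137$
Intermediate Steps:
$L{\left(z \right)} = -1 + 2 z$ ($L{\left(z \right)} = \left(-1 + z\right) + z = -1 + 2 z$)
$r = - \frac{5}{9}$ ($r = \frac{5}{-9} = 5 \left(- \frac{1}{9}\right) = - \frac{5}{9} \approx -0.55556$)
$g = \frac{13}{9}$ ($g = - \frac{5}{9} - \left(\left(-1 + \frac{2}{-5 + 4}\right) + 1\right) = - \frac{5}{9} - \left(\left(-1 + \frac{2}{-1}\right) + 1\right) = - \frac{5}{9} - \left(\left(-1 + 2 \left(-1\right)\right) + 1\right) = - \frac{5}{9} - \left(\left(-1 - 2\right) + 1\right) = - \frac{5}{9} - \left(-3 + 1\right) = - \frac{5}{9} - -2 = - \frac{5}{9} + 2 = \frac{13}{9} \approx 1.4444$)
$g^{3} = \left(\frac{13}{9}\right)^{3} = \frac{2197}{729}$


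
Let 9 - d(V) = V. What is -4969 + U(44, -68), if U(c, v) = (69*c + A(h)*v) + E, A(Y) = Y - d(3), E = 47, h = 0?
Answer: -1478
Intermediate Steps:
d(V) = 9 - V
A(Y) = -6 + Y (A(Y) = Y - (9 - 1*3) = Y - (9 - 3) = Y - 1*6 = Y - 6 = -6 + Y)
U(c, v) = 47 - 6*v + 69*c (U(c, v) = (69*c + (-6 + 0)*v) + 47 = (69*c - 6*v) + 47 = (-6*v + 69*c) + 47 = 47 - 6*v + 69*c)
-4969 + U(44, -68) = -4969 + (47 - 6*(-68) + 69*44) = -4969 + (47 + 408 + 3036) = -4969 + 3491 = -1478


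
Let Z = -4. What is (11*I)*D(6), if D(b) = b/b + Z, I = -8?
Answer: 264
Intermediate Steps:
D(b) = -3 (D(b) = b/b - 4 = 1 - 4 = -3)
(11*I)*D(6) = (11*(-8))*(-3) = -88*(-3) = 264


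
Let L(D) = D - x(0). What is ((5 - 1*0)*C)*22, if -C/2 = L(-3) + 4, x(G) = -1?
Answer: -440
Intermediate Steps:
L(D) = 1 + D (L(D) = D - 1*(-1) = D + 1 = 1 + D)
C = -4 (C = -2*((1 - 3) + 4) = -2*(-2 + 4) = -2*2 = -4)
((5 - 1*0)*C)*22 = ((5 - 1*0)*(-4))*22 = ((5 + 0)*(-4))*22 = (5*(-4))*22 = -20*22 = -440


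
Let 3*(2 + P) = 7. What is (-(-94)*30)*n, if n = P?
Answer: 940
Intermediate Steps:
P = 1/3 (P = -2 + (1/3)*7 = -2 + 7/3 = 1/3 ≈ 0.33333)
n = 1/3 ≈ 0.33333
(-(-94)*30)*n = -(-94)*30*(1/3) = -94*(-30)*(1/3) = 2820*(1/3) = 940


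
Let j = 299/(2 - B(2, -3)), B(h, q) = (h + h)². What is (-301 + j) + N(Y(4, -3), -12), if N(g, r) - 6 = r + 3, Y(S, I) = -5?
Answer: -4555/14 ≈ -325.36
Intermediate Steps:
B(h, q) = 4*h² (B(h, q) = (2*h)² = 4*h²)
N(g, r) = 9 + r (N(g, r) = 6 + (r + 3) = 6 + (3 + r) = 9 + r)
j = -299/14 (j = 299/(2 - 4*2²) = 299/(2 - 4*4) = 299/(2 - 1*16) = 299/(2 - 16) = 299/(-14) = 299*(-1/14) = -299/14 ≈ -21.357)
(-301 + j) + N(Y(4, -3), -12) = (-301 - 299/14) + (9 - 12) = -4513/14 - 3 = -4555/14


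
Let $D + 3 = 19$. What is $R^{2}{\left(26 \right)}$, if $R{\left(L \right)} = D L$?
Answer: $173056$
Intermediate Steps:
$D = 16$ ($D = -3 + 19 = 16$)
$R{\left(L \right)} = 16 L$
$R^{2}{\left(26 \right)} = \left(16 \cdot 26\right)^{2} = 416^{2} = 173056$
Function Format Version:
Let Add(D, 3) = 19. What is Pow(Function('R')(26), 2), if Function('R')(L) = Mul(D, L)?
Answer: 173056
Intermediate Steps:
D = 16 (D = Add(-3, 19) = 16)
Function('R')(L) = Mul(16, L)
Pow(Function('R')(26), 2) = Pow(Mul(16, 26), 2) = Pow(416, 2) = 173056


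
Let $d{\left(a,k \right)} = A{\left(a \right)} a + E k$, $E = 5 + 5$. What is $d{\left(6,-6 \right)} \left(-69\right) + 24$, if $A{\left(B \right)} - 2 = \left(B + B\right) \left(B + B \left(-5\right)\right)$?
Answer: $122568$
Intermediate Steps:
$E = 10$
$A{\left(B \right)} = 2 - 8 B^{2}$ ($A{\left(B \right)} = 2 + \left(B + B\right) \left(B + B \left(-5\right)\right) = 2 + 2 B \left(B - 5 B\right) = 2 + 2 B \left(- 4 B\right) = 2 - 8 B^{2}$)
$d{\left(a,k \right)} = 10 k + a \left(2 - 8 a^{2}\right)$ ($d{\left(a,k \right)} = \left(2 - 8 a^{2}\right) a + 10 k = a \left(2 - 8 a^{2}\right) + 10 k = 10 k + a \left(2 - 8 a^{2}\right)$)
$d{\left(6,-6 \right)} \left(-69\right) + 24 = \left(- 8 \cdot 6^{3} + 2 \cdot 6 + 10 \left(-6\right)\right) \left(-69\right) + 24 = \left(\left(-8\right) 216 + 12 - 60\right) \left(-69\right) + 24 = \left(-1728 + 12 - 60\right) \left(-69\right) + 24 = \left(-1776\right) \left(-69\right) + 24 = 122544 + 24 = 122568$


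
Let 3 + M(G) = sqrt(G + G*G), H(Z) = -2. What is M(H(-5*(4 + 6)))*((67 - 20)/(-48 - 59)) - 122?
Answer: -12913/107 - 47*sqrt(2)/107 ≈ -121.30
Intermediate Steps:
M(G) = -3 + sqrt(G + G**2) (M(G) = -3 + sqrt(G + G*G) = -3 + sqrt(G + G**2))
M(H(-5*(4 + 6)))*((67 - 20)/(-48 - 59)) - 122 = (-3 + sqrt(-2*(1 - 2)))*((67 - 20)/(-48 - 59)) - 122 = (-3 + sqrt(-2*(-1)))*(47/(-107)) - 122 = (-3 + sqrt(2))*(47*(-1/107)) - 122 = (-3 + sqrt(2))*(-47/107) - 122 = (141/107 - 47*sqrt(2)/107) - 122 = -12913/107 - 47*sqrt(2)/107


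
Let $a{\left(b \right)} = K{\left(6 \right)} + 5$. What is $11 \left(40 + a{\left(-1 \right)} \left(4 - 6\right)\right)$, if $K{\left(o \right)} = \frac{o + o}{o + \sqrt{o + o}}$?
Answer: $264 + 22 \sqrt{3} \approx 302.1$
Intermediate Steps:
$K{\left(o \right)} = \frac{2 o}{o + \sqrt{2} \sqrt{o}}$ ($K{\left(o \right)} = \frac{2 o}{o + \sqrt{2 o}} = \frac{2 o}{o + \sqrt{2} \sqrt{o}}$)
$a{\left(b \right)} = 5 + \frac{12}{6 + 2 \sqrt{3}}$ ($a{\left(b \right)} = 2 \cdot 6 \frac{1}{6 + \sqrt{2} \sqrt{6}} + 5 = 2 \cdot 6 \frac{1}{6 + 2 \sqrt{3}} + 5 = \frac{12}{6 + 2 \sqrt{3}} + 5 = 5 + \frac{12}{6 + 2 \sqrt{3}}$)
$11 \left(40 + a{\left(-1 \right)} \left(4 - 6\right)\right) = 11 \left(40 + \left(8 - \sqrt{3}\right) \left(4 - 6\right)\right) = 11 \left(40 + \left(8 - \sqrt{3}\right) \left(-2\right)\right) = 11 \left(40 - \left(16 - 2 \sqrt{3}\right)\right) = 11 \left(24 + 2 \sqrt{3}\right) = 264 + 22 \sqrt{3}$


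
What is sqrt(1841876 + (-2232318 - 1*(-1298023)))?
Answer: sqrt(907581) ≈ 952.67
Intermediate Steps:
sqrt(1841876 + (-2232318 - 1*(-1298023))) = sqrt(1841876 + (-2232318 + 1298023)) = sqrt(1841876 - 934295) = sqrt(907581)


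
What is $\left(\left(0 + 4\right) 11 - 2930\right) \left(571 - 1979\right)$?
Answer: $4063488$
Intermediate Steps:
$\left(\left(0 + 4\right) 11 - 2930\right) \left(571 - 1979\right) = \left(4 \cdot 11 - 2930\right) \left(-1408\right) = \left(44 - 2930\right) \left(-1408\right) = \left(-2886\right) \left(-1408\right) = 4063488$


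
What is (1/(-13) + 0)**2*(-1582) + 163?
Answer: 25965/169 ≈ 153.64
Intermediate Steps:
(1/(-13) + 0)**2*(-1582) + 163 = (-1/13 + 0)**2*(-1582) + 163 = (-1/13)**2*(-1582) + 163 = (1/169)*(-1582) + 163 = -1582/169 + 163 = 25965/169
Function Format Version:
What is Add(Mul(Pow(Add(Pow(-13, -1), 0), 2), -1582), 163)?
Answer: Rational(25965, 169) ≈ 153.64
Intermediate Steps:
Add(Mul(Pow(Add(Pow(-13, -1), 0), 2), -1582), 163) = Add(Mul(Pow(Add(Rational(-1, 13), 0), 2), -1582), 163) = Add(Mul(Pow(Rational(-1, 13), 2), -1582), 163) = Add(Mul(Rational(1, 169), -1582), 163) = Add(Rational(-1582, 169), 163) = Rational(25965, 169)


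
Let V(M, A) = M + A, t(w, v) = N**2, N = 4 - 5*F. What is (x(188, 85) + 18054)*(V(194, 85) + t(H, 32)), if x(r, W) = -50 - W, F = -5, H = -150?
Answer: 20069280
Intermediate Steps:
N = 29 (N = 4 - 5*(-5) = 4 + 25 = 29)
t(w, v) = 841 (t(w, v) = 29**2 = 841)
V(M, A) = A + M
(x(188, 85) + 18054)*(V(194, 85) + t(H, 32)) = ((-50 - 1*85) + 18054)*((85 + 194) + 841) = ((-50 - 85) + 18054)*(279 + 841) = (-135 + 18054)*1120 = 17919*1120 = 20069280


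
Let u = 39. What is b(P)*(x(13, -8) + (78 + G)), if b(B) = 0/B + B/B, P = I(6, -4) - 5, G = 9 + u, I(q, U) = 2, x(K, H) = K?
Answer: 139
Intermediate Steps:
G = 48 (G = 9 + 39 = 48)
P = -3 (P = 2 - 5 = -3)
b(B) = 1 (b(B) = 0 + 1 = 1)
b(P)*(x(13, -8) + (78 + G)) = 1*(13 + (78 + 48)) = 1*(13 + 126) = 1*139 = 139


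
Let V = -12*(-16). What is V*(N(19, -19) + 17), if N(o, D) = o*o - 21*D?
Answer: 149184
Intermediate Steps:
N(o, D) = o**2 - 21*D
V = 192
V*(N(19, -19) + 17) = 192*((19**2 - 21*(-19)) + 17) = 192*((361 + 399) + 17) = 192*(760 + 17) = 192*777 = 149184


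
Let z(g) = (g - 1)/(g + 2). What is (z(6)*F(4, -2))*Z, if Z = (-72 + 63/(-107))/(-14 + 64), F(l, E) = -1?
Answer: 7767/8560 ≈ 0.90736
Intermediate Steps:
z(g) = (-1 + g)/(2 + g)
Z = -7767/5350 (Z = (-72 + 63*(-1/107))/50 = (-72 - 63/107)*(1/50) = -7767/107*1/50 = -7767/5350 ≈ -1.4518)
(z(6)*F(4, -2))*Z = (((-1 + 6)/(2 + 6))*(-1))*(-7767/5350) = ((5/8)*(-1))*(-7767/5350) = -5/8*(-7767/5350) = 7767/8560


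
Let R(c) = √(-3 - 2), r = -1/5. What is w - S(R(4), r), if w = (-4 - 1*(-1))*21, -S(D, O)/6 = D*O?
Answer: -63 - 6*I*√5/5 ≈ -63.0 - 2.6833*I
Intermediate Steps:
r = -⅕ (r = -1*⅕ = -⅕ ≈ -0.20000)
R(c) = I*√5 (R(c) = √(-5) = I*√5)
S(D, O) = -6*D*O
w = -63 (w = (-4 + 1)*21 = -3*21 = -63)
w - S(R(4), r) = -63 - (-6)*I*√5*(-1)/5 = -63 - 6*I*√5/5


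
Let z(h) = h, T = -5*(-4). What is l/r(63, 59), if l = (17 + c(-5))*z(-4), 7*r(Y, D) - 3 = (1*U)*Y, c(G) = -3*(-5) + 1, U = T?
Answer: -308/421 ≈ -0.73159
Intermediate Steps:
T = 20
U = 20
c(G) = 16 (c(G) = 15 + 1 = 16)
r(Y, D) = 3/7 + 20*Y/7 (r(Y, D) = 3/7 + ((1*20)*Y)/7 = 3/7 + (20*Y)/7 = 3/7 + 20*Y/7)
l = -132 (l = (17 + 16)*(-4) = 33*(-4) = -132)
l/r(63, 59) = -132/(3/7 + (20/7)*63) = -132/(3/7 + 180) = -132/1263/7 = -132*7/1263 = -308/421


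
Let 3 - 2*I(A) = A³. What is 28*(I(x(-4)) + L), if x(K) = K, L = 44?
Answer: 2170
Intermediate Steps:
I(A) = 3/2 - A³/2
28*(I(x(-4)) + L) = 28*((3/2 - ½*(-4)³) + 44) = 28*((3/2 - ½*(-64)) + 44) = 28*((3/2 + 32) + 44) = 28*(67/2 + 44) = 28*(155/2) = 2170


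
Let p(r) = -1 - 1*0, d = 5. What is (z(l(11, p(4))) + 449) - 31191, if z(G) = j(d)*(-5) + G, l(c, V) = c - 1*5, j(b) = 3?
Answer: -30751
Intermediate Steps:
p(r) = -1 (p(r) = -1 + 0 = -1)
l(c, V) = -5 + c (l(c, V) = c - 5 = -5 + c)
z(G) = -15 + G (z(G) = 3*(-5) + G = -15 + G)
(z(l(11, p(4))) + 449) - 31191 = ((-15 + (-5 + 11)) + 449) - 31191 = ((-15 + 6) + 449) - 31191 = (-9 + 449) - 31191 = 440 - 31191 = -30751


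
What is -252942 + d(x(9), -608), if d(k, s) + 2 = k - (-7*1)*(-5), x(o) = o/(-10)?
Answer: -2529799/10 ≈ -2.5298e+5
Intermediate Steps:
x(o) = -o/10 (x(o) = o*(-1/10) = -o/10)
d(k, s) = -37 + k (d(k, s) = -2 + (k - (-7*1)*(-5)) = -2 + (k - (-7)*(-5)) = -2 + (k - 1*35) = -2 + (k - 35) = -2 + (-35 + k) = -37 + k)
-252942 + d(x(9), -608) = -252942 + (-37 - 1/10*9) = -252942 + (-37 - 9/10) = -252942 - 379/10 = -2529799/10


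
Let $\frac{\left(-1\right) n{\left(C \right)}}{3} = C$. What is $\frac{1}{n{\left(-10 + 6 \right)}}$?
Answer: $\frac{1}{12} \approx 0.083333$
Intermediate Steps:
$n{\left(C \right)} = - 3 C$
$\frac{1}{n{\left(-10 + 6 \right)}} = \frac{1}{\left(-3\right) \left(-10 + 6\right)} = \frac{1}{\left(-3\right) \left(-4\right)} = \frac{1}{12}$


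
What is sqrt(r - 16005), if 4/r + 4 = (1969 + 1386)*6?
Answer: I*sqrt(1620729803719)/10063 ≈ 126.51*I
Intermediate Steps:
r = 2/10063 (r = 4/(-4 + (1969 + 1386)*6) = 4/(-4 + 3355*6) = 4/(-4 + 20130) = 4/20126 = 4*(1/20126) = 2/10063 ≈ 0.00019875)
sqrt(r - 16005) = sqrt(2/10063 - 16005) = sqrt(-161058313/10063) = I*sqrt(1620729803719)/10063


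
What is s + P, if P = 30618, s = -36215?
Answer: -5597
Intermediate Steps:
s + P = -36215 + 30618 = -5597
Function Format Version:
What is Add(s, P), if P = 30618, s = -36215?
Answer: -5597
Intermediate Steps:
Add(s, P) = Add(-36215, 30618) = -5597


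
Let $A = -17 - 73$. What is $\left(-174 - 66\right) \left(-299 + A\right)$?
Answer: $93360$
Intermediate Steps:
$A = -90$ ($A = -17 - 73 = -90$)
$\left(-174 - 66\right) \left(-299 + A\right) = \left(-174 - 66\right) \left(-299 - 90\right) = \left(-240\right) \left(-389\right) = 93360$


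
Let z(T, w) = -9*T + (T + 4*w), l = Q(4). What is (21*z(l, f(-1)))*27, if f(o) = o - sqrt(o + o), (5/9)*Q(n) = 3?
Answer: -133812/5 - 2268*I*sqrt(2) ≈ -26762.0 - 3207.4*I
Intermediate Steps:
Q(n) = 27/5 (Q(n) = (9/5)*3 = 27/5)
l = 27/5 ≈ 5.4000
f(o) = o - sqrt(2)*sqrt(o) (f(o) = o - sqrt(2*o) = o - sqrt(2)*sqrt(o))
z(T, w) = -8*T + 4*w
(21*z(l, f(-1)))*27 = (21*(-8*27/5 + 4*(-1 - sqrt(2)*sqrt(-1))))*27 = (21*(-216/5 + 4*(-1 - sqrt(2)*I)))*27 = (21*(-216/5 + 4*(-1 - I*sqrt(2))))*27 = (21*(-216/5 + (-4 - 4*I*sqrt(2))))*27 = (21*(-236/5 - 4*I*sqrt(2)))*27 = (-4956/5 - 84*I*sqrt(2))*27 = -133812/5 - 2268*I*sqrt(2)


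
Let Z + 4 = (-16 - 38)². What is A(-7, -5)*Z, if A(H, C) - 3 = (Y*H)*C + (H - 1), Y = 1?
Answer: 87360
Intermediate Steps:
A(H, C) = 2 + H + C*H (A(H, C) = 3 + ((1*H)*C + (H - 1)) = 3 + (H*C + (-1 + H)) = 3 + (C*H + (-1 + H)) = 3 + (-1 + H + C*H) = 2 + H + C*H)
Z = 2912 (Z = -4 + (-16 - 38)² = -4 + (-54)² = -4 + 2916 = 2912)
A(-7, -5)*Z = (2 - 7 - 5*(-7))*2912 = (2 - 7 + 35)*2912 = 30*2912 = 87360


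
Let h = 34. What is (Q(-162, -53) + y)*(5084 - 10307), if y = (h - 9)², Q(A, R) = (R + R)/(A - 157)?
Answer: -1041889263/319 ≈ -3.2661e+6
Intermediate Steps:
Q(A, R) = 2*R/(-157 + A) (Q(A, R) = (2*R)/(-157 + A) = 2*R/(-157 + A))
y = 625 (y = (34 - 9)² = 25² = 625)
(Q(-162, -53) + y)*(5084 - 10307) = (2*(-53)/(-157 - 162) + 625)*(5084 - 10307) = (2*(-53)/(-319) + 625)*(-5223) = (2*(-53)*(-1/319) + 625)*(-5223) = (106/319 + 625)*(-5223) = (199481/319)*(-5223) = -1041889263/319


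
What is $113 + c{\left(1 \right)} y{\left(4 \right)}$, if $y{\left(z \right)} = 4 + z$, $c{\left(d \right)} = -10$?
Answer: $33$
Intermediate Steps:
$113 + c{\left(1 \right)} y{\left(4 \right)} = 113 - 10 \left(4 + 4\right) = 113 - 80 = 33$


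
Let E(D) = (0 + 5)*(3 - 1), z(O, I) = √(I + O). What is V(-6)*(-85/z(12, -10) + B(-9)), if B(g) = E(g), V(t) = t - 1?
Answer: -70 + 595*√2/2 ≈ 350.73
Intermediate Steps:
V(t) = -1 + t
E(D) = 10 (E(D) = 5*2 = 10)
B(g) = 10
V(-6)*(-85/z(12, -10) + B(-9)) = (-1 - 6)*(-85/√(-10 + 12) + 10) = -7*(-85*√2/2 + 10) = -7*(10 - 85*√2/2) = -70 + 595*√2/2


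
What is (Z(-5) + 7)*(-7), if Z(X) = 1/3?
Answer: -154/3 ≈ -51.333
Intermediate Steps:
Z(X) = ⅓
(Z(-5) + 7)*(-7) = (⅓ + 7)*(-7) = (22/3)*(-7) = -154/3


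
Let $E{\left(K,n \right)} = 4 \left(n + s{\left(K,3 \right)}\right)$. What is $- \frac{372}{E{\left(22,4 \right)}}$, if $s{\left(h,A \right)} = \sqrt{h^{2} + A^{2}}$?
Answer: $\frac{124}{159} - \frac{31 \sqrt{493}}{159} \approx -3.5491$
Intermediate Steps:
$s{\left(h,A \right)} = \sqrt{A^{2} + h^{2}}$
$E{\left(K,n \right)} = 4 n + 4 \sqrt{9 + K^{2}}$ ($E{\left(K,n \right)} = 4 \left(n + \sqrt{3^{2} + K^{2}}\right) = 4 \left(n + \sqrt{9 + K^{2}}\right) = 4 n + 4 \sqrt{9 + K^{2}}$)
$- \frac{372}{E{\left(22,4 \right)}} = - \frac{372}{4 \cdot 4 + 4 \sqrt{9 + 22^{2}}} = - \frac{372}{16 + 4 \sqrt{9 + 484}} = - \frac{372}{16 + 4 \sqrt{493}}$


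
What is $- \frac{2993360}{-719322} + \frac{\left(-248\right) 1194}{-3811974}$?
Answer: $\frac{968634197392}{228503063469} \approx 4.239$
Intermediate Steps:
$- \frac{2993360}{-719322} + \frac{\left(-248\right) 1194}{-3811974} = \left(-2993360\right) \left(- \frac{1}{719322}\right) - - \frac{49352}{635329} = \frac{1496680}{359661} + \frac{49352}{635329} = \frac{968634197392}{228503063469}$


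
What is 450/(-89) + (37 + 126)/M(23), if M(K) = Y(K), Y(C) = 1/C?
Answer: 333211/89 ≈ 3743.9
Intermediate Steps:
M(K) = 1/K
450/(-89) + (37 + 126)/M(23) = 450/(-89) + (37 + 126)/(1/23) = 450*(-1/89) + 163/(1/23) = -450/89 + 163*23 = -450/89 + 3749 = 333211/89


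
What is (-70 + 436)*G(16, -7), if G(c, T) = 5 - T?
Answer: 4392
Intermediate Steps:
(-70 + 436)*G(16, -7) = (-70 + 436)*(5 - 1*(-7)) = 366*(5 + 7) = 366*12 = 4392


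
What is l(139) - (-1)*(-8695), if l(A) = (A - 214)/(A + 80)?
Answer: -634760/73 ≈ -8695.3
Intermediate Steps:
l(A) = (-214 + A)/(80 + A)
l(139) - (-1)*(-8695) = (-214 + 139)/(80 + 139) - (-1)*(-8695) = -75/219 - 1*8695 = (1/219)*(-75) - 8695 = -25/73 - 8695 = -634760/73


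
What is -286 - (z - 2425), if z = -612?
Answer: 2751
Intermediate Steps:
-286 - (z - 2425) = -286 - (-612 - 2425) = -286 - 1*(-3037) = -286 + 3037 = 2751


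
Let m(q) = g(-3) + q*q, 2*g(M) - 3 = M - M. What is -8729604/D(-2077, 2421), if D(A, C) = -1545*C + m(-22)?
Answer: 17459208/7479919 ≈ 2.3341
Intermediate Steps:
g(M) = 3/2 (g(M) = 3/2 + (M - M)/2 = 3/2 + (½)*0 = 3/2 + 0 = 3/2)
m(q) = 3/2 + q² (m(q) = 3/2 + q*q = 3/2 + q²)
D(A, C) = 971/2 - 1545*C (D(A, C) = -1545*C + (3/2 + (-22)²) = -1545*C + (3/2 + 484) = -1545*C + 971/2 = 971/2 - 1545*C)
-8729604/D(-2077, 2421) = -8729604/(971/2 - 1545*2421) = -8729604/(971/2 - 3740445) = -8729604/(-7479919/2) = -8729604*(-2/7479919) = 17459208/7479919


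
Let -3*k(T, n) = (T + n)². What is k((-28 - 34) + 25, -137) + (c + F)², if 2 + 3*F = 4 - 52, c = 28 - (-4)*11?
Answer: -63272/9 ≈ -7030.2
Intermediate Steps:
c = 72 (c = 28 - 1*(-44) = 28 + 44 = 72)
k(T, n) = -(T + n)²/3
F = -50/3 (F = -⅔ + (4 - 52)/3 = -⅔ + (⅓)*(-48) = -⅔ - 16 = -50/3 ≈ -16.667)
k((-28 - 34) + 25, -137) + (c + F)² = -(((-28 - 34) + 25) - 137)²/3 + (72 - 50/3)² = -((-62 + 25) - 137)²/3 + (166/3)² = -(-37 - 137)²/3 + 27556/9 = -⅓*(-174)² + 27556/9 = -⅓*30276 + 27556/9 = -10092 + 27556/9 = -63272/9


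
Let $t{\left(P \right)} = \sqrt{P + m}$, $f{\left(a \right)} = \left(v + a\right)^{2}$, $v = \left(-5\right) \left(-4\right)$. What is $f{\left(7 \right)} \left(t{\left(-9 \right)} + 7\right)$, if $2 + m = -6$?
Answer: $5103 + 729 i \sqrt{17} \approx 5103.0 + 3005.7 i$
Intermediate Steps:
$v = 20$
$f{\left(a \right)} = \left(20 + a\right)^{2}$
$m = -8$ ($m = -2 - 6 = -8$)
$t{\left(P \right)} = \sqrt{-8 + P}$ ($t{\left(P \right)} = \sqrt{P - 8} = \sqrt{-8 + P}$)
$f{\left(7 \right)} \left(t{\left(-9 \right)} + 7\right) = \left(20 + 7\right)^{2} \left(\sqrt{-8 - 9} + 7\right) = 27^{2} \left(\sqrt{-17} + 7\right) = 729 \left(i \sqrt{17} + 7\right) = 729 \left(7 + i \sqrt{17}\right) = 5103 + 729 i \sqrt{17}$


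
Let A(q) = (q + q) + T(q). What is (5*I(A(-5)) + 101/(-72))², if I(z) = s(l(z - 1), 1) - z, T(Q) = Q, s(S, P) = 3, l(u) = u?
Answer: 40691641/5184 ≈ 7849.5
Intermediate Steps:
A(q) = 3*q (A(q) = (q + q) + q = 2*q + q = 3*q)
I(z) = 3 - z
(5*I(A(-5)) + 101/(-72))² = (5*(3 - 3*(-5)) + 101/(-72))² = (5*(3 - 1*(-15)) + 101*(-1/72))² = (5*(3 + 15) - 101/72)² = (5*18 - 101/72)² = (90 - 101/72)² = (6379/72)² = 40691641/5184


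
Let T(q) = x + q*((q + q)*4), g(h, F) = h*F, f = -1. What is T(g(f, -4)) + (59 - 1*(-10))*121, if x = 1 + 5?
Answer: 8483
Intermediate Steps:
x = 6
g(h, F) = F*h
T(q) = 6 + 8*q² (T(q) = 6 + q*((q + q)*4) = 6 + q*((2*q)*4) = 6 + q*(8*q) = 6 + 8*q²)
T(g(f, -4)) + (59 - 1*(-10))*121 = (6 + 8*(-4*(-1))²) + (59 - 1*(-10))*121 = (6 + 8*4²) + (59 + 10)*121 = (6 + 8*16) + 69*121 = (6 + 128) + 8349 = 134 + 8349 = 8483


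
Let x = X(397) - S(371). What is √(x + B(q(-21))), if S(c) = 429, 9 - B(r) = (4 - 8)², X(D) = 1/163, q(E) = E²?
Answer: I*√11583921/163 ≈ 20.88*I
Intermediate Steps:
X(D) = 1/163
B(r) = -7 (B(r) = 9 - (4 - 8)² = 9 - 1*(-4)² = 9 - 1*16 = 9 - 16 = -7)
x = -69926/163 (x = 1/163 - 1*429 = 1/163 - 429 = -69926/163 ≈ -428.99)
√(x + B(q(-21))) = √(-69926/163 - 7) = √(-71067/163) = I*√11583921/163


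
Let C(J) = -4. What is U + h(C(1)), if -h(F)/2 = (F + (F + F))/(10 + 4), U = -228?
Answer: -1584/7 ≈ -226.29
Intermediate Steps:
h(F) = -3*F/7 (h(F) = -2*(F + (F + F))/(10 + 4) = -2*(F + 2*F)/14 = -2*3*F/14 = -3*F/7)
U + h(C(1)) = -228 - 3/7*(-4) = -228 + 12/7 = -1584/7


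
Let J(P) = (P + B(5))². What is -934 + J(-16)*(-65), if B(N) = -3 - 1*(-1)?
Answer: -21994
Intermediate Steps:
B(N) = -2 (B(N) = -3 + 1 = -2)
J(P) = (-2 + P)² (J(P) = (P - 2)² = (-2 + P)²)
-934 + J(-16)*(-65) = -934 + (-2 - 16)²*(-65) = -934 + (-18)²*(-65) = -934 + 324*(-65) = -934 - 21060 = -21994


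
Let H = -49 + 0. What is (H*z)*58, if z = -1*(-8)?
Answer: -22736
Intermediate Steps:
H = -49
z = 8
(H*z)*58 = -49*8*58 = -392*58 = -22736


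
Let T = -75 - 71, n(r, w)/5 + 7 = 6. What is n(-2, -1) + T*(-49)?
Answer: 7149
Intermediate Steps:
n(r, w) = -5 (n(r, w) = -35 + 5*6 = -35 + 30 = -5)
T = -146
n(-2, -1) + T*(-49) = -5 - 146*(-49) = -5 + 7154 = 7149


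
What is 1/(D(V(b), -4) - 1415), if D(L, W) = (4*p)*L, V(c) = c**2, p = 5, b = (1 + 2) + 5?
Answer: -1/135 ≈ -0.0074074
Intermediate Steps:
b = 8 (b = 3 + 5 = 8)
D(L, W) = 20*L (D(L, W) = (4*5)*L = 20*L)
1/(D(V(b), -4) - 1415) = 1/(20*8**2 - 1415) = 1/(20*64 - 1415) = 1/(1280 - 1415) = 1/(-135) = -1/135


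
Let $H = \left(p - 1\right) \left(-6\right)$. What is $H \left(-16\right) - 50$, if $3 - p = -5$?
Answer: $622$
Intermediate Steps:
$p = 8$ ($p = 3 - -5 = 3 + 5 = 8$)
$H = -42$ ($H = \left(8 - 1\right) \left(-6\right) = 7 \left(-6\right) = -42$)
$H \left(-16\right) - 50 = \left(-42\right) \left(-16\right) - 50 = 672 - 50 = 622$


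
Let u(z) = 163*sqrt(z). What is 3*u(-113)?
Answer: 489*I*sqrt(113) ≈ 5198.1*I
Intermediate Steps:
3*u(-113) = 3*(163*sqrt(-113)) = 3*(163*(I*sqrt(113))) = 3*(163*I*sqrt(113)) = 489*I*sqrt(113)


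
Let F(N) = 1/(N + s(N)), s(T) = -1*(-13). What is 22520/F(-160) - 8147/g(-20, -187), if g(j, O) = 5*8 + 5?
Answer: -148977947/45 ≈ -3.3106e+6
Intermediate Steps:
g(j, O) = 45 (g(j, O) = 40 + 5 = 45)
s(T) = 13
F(N) = 1/(13 + N) (F(N) = 1/(N + 13) = 1/(13 + N))
22520/F(-160) - 8147/g(-20, -187) = 22520/(1/(13 - 160)) - 8147/45 = 22520/(1/(-147)) - 8147*1/45 = 22520/(-1/147) - 8147/45 = 22520*(-147) - 8147/45 = -3310440 - 8147/45 = -148977947/45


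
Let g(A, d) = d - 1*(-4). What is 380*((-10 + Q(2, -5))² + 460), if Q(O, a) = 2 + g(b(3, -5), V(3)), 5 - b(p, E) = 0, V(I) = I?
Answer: 175180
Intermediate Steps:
b(p, E) = 5 (b(p, E) = 5 - 1*0 = 5 + 0 = 5)
g(A, d) = 4 + d (g(A, d) = d + 4 = 4 + d)
Q(O, a) = 9 (Q(O, a) = 2 + (4 + 3) = 2 + 7 = 9)
380*((-10 + Q(2, -5))² + 460) = 380*((-10 + 9)² + 460) = 380*((-1)² + 460) = 380*(1 + 460) = 380*461 = 175180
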